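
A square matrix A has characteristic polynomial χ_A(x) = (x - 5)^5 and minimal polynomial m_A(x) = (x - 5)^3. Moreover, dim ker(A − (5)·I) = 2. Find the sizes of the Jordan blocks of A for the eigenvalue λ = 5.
Block sizes for λ = 5: [3, 2]

Step 1 — from the characteristic polynomial, algebraic multiplicity of λ = 5 is 5. From dim ker(A − (5)·I) = 2, there are exactly 2 Jordan blocks for λ = 5.
Step 2 — from the minimal polynomial, the factor (x − 5)^3 tells us the largest block for λ = 5 has size 3.
Step 3 — with total size 5, 2 blocks, and largest block 3, the block sizes (in nonincreasing order) are [3, 2].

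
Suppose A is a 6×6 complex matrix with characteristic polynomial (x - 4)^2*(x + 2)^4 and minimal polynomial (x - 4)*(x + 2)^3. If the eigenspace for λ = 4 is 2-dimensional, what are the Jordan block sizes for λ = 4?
Block sizes for λ = 4: [1, 1]

Step 1 — from the characteristic polynomial, algebraic multiplicity of λ = 4 is 2. From dim ker(A − (4)·I) = 2, there are exactly 2 Jordan blocks for λ = 4.
Step 2 — from the minimal polynomial, the factor (x − 4) tells us the largest block for λ = 4 has size 1.
Step 3 — with total size 2, 2 blocks, and largest block 1, the block sizes (in nonincreasing order) are [1, 1].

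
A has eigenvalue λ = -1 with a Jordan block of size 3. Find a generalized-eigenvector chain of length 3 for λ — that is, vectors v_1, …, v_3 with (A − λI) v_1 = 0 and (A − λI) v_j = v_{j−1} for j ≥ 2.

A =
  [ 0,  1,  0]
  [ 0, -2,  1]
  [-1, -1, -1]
A Jordan chain for λ = -1 of length 3:
v_1 = (1, -1, -1)ᵀ
v_2 = (1, 0, -1)ᵀ
v_3 = (1, 0, 0)ᵀ

Let N = A − (-1)·I. We want v_3 with N^3 v_3 = 0 but N^2 v_3 ≠ 0; then v_{j-1} := N · v_j for j = 3, …, 2.

Pick v_3 = (1, 0, 0)ᵀ.
Then v_2 = N · v_3 = (1, 0, -1)ᵀ.
Then v_1 = N · v_2 = (1, -1, -1)ᵀ.

Sanity check: (A − (-1)·I) v_1 = (0, 0, 0)ᵀ = 0. ✓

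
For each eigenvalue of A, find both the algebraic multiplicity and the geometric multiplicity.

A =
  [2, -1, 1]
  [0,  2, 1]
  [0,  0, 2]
λ = 2: alg = 3, geom = 1

Step 1 — factor the characteristic polynomial to read off the algebraic multiplicities:
  χ_A(x) = (x - 2)^3

Step 2 — compute geometric multiplicities via the rank-nullity identity g(λ) = n − rank(A − λI):
  rank(A − (2)·I) = 2, so dim ker(A − (2)·I) = n − 2 = 1

Summary:
  λ = 2: algebraic multiplicity = 3, geometric multiplicity = 1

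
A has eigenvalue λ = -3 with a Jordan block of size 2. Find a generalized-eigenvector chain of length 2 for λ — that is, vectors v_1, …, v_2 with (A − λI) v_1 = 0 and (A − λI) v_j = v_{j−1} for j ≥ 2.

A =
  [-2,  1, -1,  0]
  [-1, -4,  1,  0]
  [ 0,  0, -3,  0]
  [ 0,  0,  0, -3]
A Jordan chain for λ = -3 of length 2:
v_1 = (1, -1, 0, 0)ᵀ
v_2 = (1, 0, 0, 0)ᵀ

Let N = A − (-3)·I. We want v_2 with N^2 v_2 = 0 but N^1 v_2 ≠ 0; then v_{j-1} := N · v_j for j = 2, …, 2.

Pick v_2 = (1, 0, 0, 0)ᵀ.
Then v_1 = N · v_2 = (1, -1, 0, 0)ᵀ.

Sanity check: (A − (-3)·I) v_1 = (0, 0, 0, 0)ᵀ = 0. ✓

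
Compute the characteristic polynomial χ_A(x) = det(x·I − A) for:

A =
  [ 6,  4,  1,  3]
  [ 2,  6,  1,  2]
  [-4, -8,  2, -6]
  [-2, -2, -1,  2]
x^4 - 16*x^3 + 96*x^2 - 256*x + 256

Expanding det(x·I − A) (e.g. by cofactor expansion or by noting that A is similar to its Jordan form J, which has the same characteristic polynomial as A) gives
  χ_A(x) = x^4 - 16*x^3 + 96*x^2 - 256*x + 256
which factors as (x - 4)^4. The eigenvalues (with algebraic multiplicities) are λ = 4 with multiplicity 4.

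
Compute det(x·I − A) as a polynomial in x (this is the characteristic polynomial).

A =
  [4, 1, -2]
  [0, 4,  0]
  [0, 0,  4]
x^3 - 12*x^2 + 48*x - 64

Expanding det(x·I − A) (e.g. by cofactor expansion or by noting that A is similar to its Jordan form J, which has the same characteristic polynomial as A) gives
  χ_A(x) = x^3 - 12*x^2 + 48*x - 64
which factors as (x - 4)^3. The eigenvalues (with algebraic multiplicities) are λ = 4 with multiplicity 3.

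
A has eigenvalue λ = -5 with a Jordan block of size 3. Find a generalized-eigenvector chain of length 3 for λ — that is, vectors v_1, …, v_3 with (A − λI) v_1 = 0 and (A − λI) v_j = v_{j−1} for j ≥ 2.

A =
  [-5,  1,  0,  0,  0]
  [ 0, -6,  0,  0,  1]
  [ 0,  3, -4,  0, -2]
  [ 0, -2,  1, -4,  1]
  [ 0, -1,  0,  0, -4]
A Jordan chain for λ = -5 of length 3:
v_1 = (-1, 0, 0, 0, 0)ᵀ
v_2 = (1, -1, 1, -2, -1)ᵀ
v_3 = (0, 1, -2, 2, 0)ᵀ

Let N = A − (-5)·I. We want v_3 with N^3 v_3 = 0 but N^2 v_3 ≠ 0; then v_{j-1} := N · v_j for j = 3, …, 2.

Pick v_3 = (0, 1, -2, 2, 0)ᵀ.
Then v_2 = N · v_3 = (1, -1, 1, -2, -1)ᵀ.
Then v_1 = N · v_2 = (-1, 0, 0, 0, 0)ᵀ.

Sanity check: (A − (-5)·I) v_1 = (0, 0, 0, 0, 0)ᵀ = 0. ✓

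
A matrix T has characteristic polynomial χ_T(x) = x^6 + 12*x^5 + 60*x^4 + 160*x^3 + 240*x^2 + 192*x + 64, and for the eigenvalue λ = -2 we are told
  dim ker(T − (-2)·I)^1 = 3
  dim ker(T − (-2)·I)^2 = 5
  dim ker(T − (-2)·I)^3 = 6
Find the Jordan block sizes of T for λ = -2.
Block sizes for λ = -2: [3, 2, 1]

From the dimensions of kernels of powers, the number of Jordan blocks of size at least j is d_j − d_{j−1} where d_j = dim ker(N^j) (with d_0 = 0). Computing the differences gives [3, 2, 1].
The number of blocks of size exactly k is (#blocks of size ≥ k) − (#blocks of size ≥ k + 1), so the partition is: 1 block(s) of size 1, 1 block(s) of size 2, 1 block(s) of size 3.
In nonincreasing order the block sizes are [3, 2, 1].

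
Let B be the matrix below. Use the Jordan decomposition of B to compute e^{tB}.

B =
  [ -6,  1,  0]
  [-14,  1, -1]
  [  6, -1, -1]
e^{tB} =
  [t^2*exp(-2*t) - 4*t*exp(-2*t) + exp(-2*t), -t^2*exp(-2*t)/2 + t*exp(-2*t), -t^2*exp(-2*t)/2]
  [4*t^2*exp(-2*t) - 14*t*exp(-2*t), -2*t^2*exp(-2*t) + 3*t*exp(-2*t) + exp(-2*t), -2*t^2*exp(-2*t) - t*exp(-2*t)]
  [-2*t^2*exp(-2*t) + 6*t*exp(-2*t), t^2*exp(-2*t) - t*exp(-2*t), t^2*exp(-2*t) + t*exp(-2*t) + exp(-2*t)]

Strategy: write B = P · J · P⁻¹ where J is a Jordan canonical form, so e^{tB} = P · e^{tJ} · P⁻¹, and e^{tJ} can be computed block-by-block.

B has Jordan form
J =
  [-2,  1,  0]
  [ 0, -2,  1]
  [ 0,  0, -2]
(up to reordering of blocks).

Per-block formulas:
  For a 3×3 Jordan block J_3(-2): exp(t · J_3(-2)) = e^(-2t)·(I + t·N + (t^2/2)·N^2), where N is the 3×3 nilpotent shift.

After assembling e^{tJ} and conjugating by P, we get:

e^{tB} =
  [t^2*exp(-2*t) - 4*t*exp(-2*t) + exp(-2*t), -t^2*exp(-2*t)/2 + t*exp(-2*t), -t^2*exp(-2*t)/2]
  [4*t^2*exp(-2*t) - 14*t*exp(-2*t), -2*t^2*exp(-2*t) + 3*t*exp(-2*t) + exp(-2*t), -2*t^2*exp(-2*t) - t*exp(-2*t)]
  [-2*t^2*exp(-2*t) + 6*t*exp(-2*t), t^2*exp(-2*t) - t*exp(-2*t), t^2*exp(-2*t) + t*exp(-2*t) + exp(-2*t)]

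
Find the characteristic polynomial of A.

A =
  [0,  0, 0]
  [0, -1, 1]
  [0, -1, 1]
x^3

Expanding det(x·I − A) (e.g. by cofactor expansion or by noting that A is similar to its Jordan form J, which has the same characteristic polynomial as A) gives
  χ_A(x) = x^3
which factors as x^3. The eigenvalues (with algebraic multiplicities) are λ = 0 with multiplicity 3.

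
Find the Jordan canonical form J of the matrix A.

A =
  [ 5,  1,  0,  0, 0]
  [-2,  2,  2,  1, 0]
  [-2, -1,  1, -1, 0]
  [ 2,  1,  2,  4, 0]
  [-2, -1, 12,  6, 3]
J_3(3) ⊕ J_1(3) ⊕ J_1(3)

The characteristic polynomial is
  det(x·I − A) = x^5 - 15*x^4 + 90*x^3 - 270*x^2 + 405*x - 243 = (x - 3)^5

Eigenvalues and multiplicities (the geometric multiplicity of λ is n − rank(A − λI), which equals the number of Jordan blocks for λ):
  λ = 3: algebraic multiplicity = 5, geometric multiplicity = 3

Determining the block sizes for each eigenvalue:
  λ = 3: with am = 5 and gm = 3, the partition is not yet determined (e.g. several partitions of 5 into 3 parts exist). Let N = A − (3)·I. Computing rank(N^1) = 2, rank(N^2) = 1, rank(N^3) = 0; the number of blocks of size ≥ j is rank(N^{j−1}) − rank(N^j), giving [3, 1, 1]. So we have 1 block(s) of size 3, 2 block(s) of size 1 → block sizes [3, 1, 1]

Assembling the blocks gives a Jordan form
J =
  [3, 1, 0, 0, 0]
  [0, 3, 1, 0, 0]
  [0, 0, 3, 0, 0]
  [0, 0, 0, 3, 0]
  [0, 0, 0, 0, 3]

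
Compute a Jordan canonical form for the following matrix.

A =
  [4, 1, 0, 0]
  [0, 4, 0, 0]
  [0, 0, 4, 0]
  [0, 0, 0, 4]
J_2(4) ⊕ J_1(4) ⊕ J_1(4)

The characteristic polynomial is
  det(x·I − A) = x^4 - 16*x^3 + 96*x^2 - 256*x + 256 = (x - 4)^4

Eigenvalues and multiplicities (the geometric multiplicity of λ is n − rank(A − λI), which equals the number of Jordan blocks for λ):
  λ = 4: algebraic multiplicity = 4, geometric multiplicity = 3

Determining the block sizes for each eigenvalue:
  λ = 4: 3 blocks summing to 4 forces exactly one block of size 2 and the rest size 1 → block sizes [2, 1, 1]

Assembling the blocks gives a Jordan form
J =
  [4, 1, 0, 0]
  [0, 4, 0, 0]
  [0, 0, 4, 0]
  [0, 0, 0, 4]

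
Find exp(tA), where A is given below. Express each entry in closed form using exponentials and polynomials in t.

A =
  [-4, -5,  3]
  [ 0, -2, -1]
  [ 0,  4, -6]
e^{tA} =
  [exp(-4*t), t^2*exp(-4*t) - 5*t*exp(-4*t), -t^2*exp(-4*t)/2 + 3*t*exp(-4*t)]
  [0, 2*t*exp(-4*t) + exp(-4*t), -t*exp(-4*t)]
  [0, 4*t*exp(-4*t), -2*t*exp(-4*t) + exp(-4*t)]

Strategy: write A = P · J · P⁻¹ where J is a Jordan canonical form, so e^{tA} = P · e^{tJ} · P⁻¹, and e^{tJ} can be computed block-by-block.

A has Jordan form
J =
  [-4,  1,  0]
  [ 0, -4,  1]
  [ 0,  0, -4]
(up to reordering of blocks).

Per-block formulas:
  For a 3×3 Jordan block J_3(-4): exp(t · J_3(-4)) = e^(-4t)·(I + t·N + (t^2/2)·N^2), where N is the 3×3 nilpotent shift.

After assembling e^{tJ} and conjugating by P, we get:

e^{tA} =
  [exp(-4*t), t^2*exp(-4*t) - 5*t*exp(-4*t), -t^2*exp(-4*t)/2 + 3*t*exp(-4*t)]
  [0, 2*t*exp(-4*t) + exp(-4*t), -t*exp(-4*t)]
  [0, 4*t*exp(-4*t), -2*t*exp(-4*t) + exp(-4*t)]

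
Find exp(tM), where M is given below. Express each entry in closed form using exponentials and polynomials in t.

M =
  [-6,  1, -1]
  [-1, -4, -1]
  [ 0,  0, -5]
e^{tM} =
  [-t*exp(-5*t) + exp(-5*t), t*exp(-5*t), -t*exp(-5*t)]
  [-t*exp(-5*t), t*exp(-5*t) + exp(-5*t), -t*exp(-5*t)]
  [0, 0, exp(-5*t)]

Strategy: write M = P · J · P⁻¹ where J is a Jordan canonical form, so e^{tM} = P · e^{tJ} · P⁻¹, and e^{tJ} can be computed block-by-block.

M has Jordan form
J =
  [-5,  1,  0]
  [ 0, -5,  0]
  [ 0,  0, -5]
(up to reordering of blocks).

Per-block formulas:
  For a 1×1 block at λ = -5: exp(t · [-5]) = [e^(-5t)].
  For a 2×2 Jordan block J_2(-5): exp(t · J_2(-5)) = e^(-5t)·(I + t·N), where N is the 2×2 nilpotent shift.

After assembling e^{tJ} and conjugating by P, we get:

e^{tM} =
  [-t*exp(-5*t) + exp(-5*t), t*exp(-5*t), -t*exp(-5*t)]
  [-t*exp(-5*t), t*exp(-5*t) + exp(-5*t), -t*exp(-5*t)]
  [0, 0, exp(-5*t)]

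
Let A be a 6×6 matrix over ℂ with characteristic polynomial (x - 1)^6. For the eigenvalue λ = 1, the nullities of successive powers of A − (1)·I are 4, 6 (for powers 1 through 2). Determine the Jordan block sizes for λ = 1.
Block sizes for λ = 1: [2, 2, 1, 1]

From the dimensions of kernels of powers, the number of Jordan blocks of size at least j is d_j − d_{j−1} where d_j = dim ker(N^j) (with d_0 = 0). Computing the differences gives [4, 2].
The number of blocks of size exactly k is (#blocks of size ≥ k) − (#blocks of size ≥ k + 1), so the partition is: 2 block(s) of size 1, 2 block(s) of size 2.
In nonincreasing order the block sizes are [2, 2, 1, 1].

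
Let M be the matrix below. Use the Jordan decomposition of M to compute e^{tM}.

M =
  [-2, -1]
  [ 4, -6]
e^{tM} =
  [2*t*exp(-4*t) + exp(-4*t), -t*exp(-4*t)]
  [4*t*exp(-4*t), -2*t*exp(-4*t) + exp(-4*t)]

Strategy: write M = P · J · P⁻¹ where J is a Jordan canonical form, so e^{tM} = P · e^{tJ} · P⁻¹, and e^{tJ} can be computed block-by-block.

M has Jordan form
J =
  [-4,  1]
  [ 0, -4]
(up to reordering of blocks).

Per-block formulas:
  For a 2×2 Jordan block J_2(-4): exp(t · J_2(-4)) = e^(-4t)·(I + t·N), where N is the 2×2 nilpotent shift.

After assembling e^{tJ} and conjugating by P, we get:

e^{tM} =
  [2*t*exp(-4*t) + exp(-4*t), -t*exp(-4*t)]
  [4*t*exp(-4*t), -2*t*exp(-4*t) + exp(-4*t)]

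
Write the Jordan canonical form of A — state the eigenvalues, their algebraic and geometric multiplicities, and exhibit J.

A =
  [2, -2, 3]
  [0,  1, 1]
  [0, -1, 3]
J_3(2)

The characteristic polynomial is
  det(x·I − A) = x^3 - 6*x^2 + 12*x - 8 = (x - 2)^3

Eigenvalues and multiplicities (the geometric multiplicity of λ is n − rank(A − λI), which equals the number of Jordan blocks for λ):
  λ = 2: algebraic multiplicity = 3, geometric multiplicity = 1

Determining the block sizes for each eigenvalue:
  λ = 2: one block (gm = 1), so the single block has size am = 3 → block sizes [3]

Assembling the blocks gives a Jordan form
J =
  [2, 1, 0]
  [0, 2, 1]
  [0, 0, 2]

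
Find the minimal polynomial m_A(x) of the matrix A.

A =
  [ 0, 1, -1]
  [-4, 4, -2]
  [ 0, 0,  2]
x^2 - 4*x + 4

The characteristic polynomial is χ_A(x) = (x - 2)^3, so the eigenvalues are known. The minimal polynomial is
  m_A(x) = Π_λ (x − λ)^{k_λ}
where k_λ is the size of the *largest* Jordan block for λ (equivalently, the smallest k with (A − λI)^k v = 0 for every generalised eigenvector v of λ).

  λ = 2: largest Jordan block has size 2, contributing (x − 2)^2

So m_A(x) = (x - 2)^2 = x^2 - 4*x + 4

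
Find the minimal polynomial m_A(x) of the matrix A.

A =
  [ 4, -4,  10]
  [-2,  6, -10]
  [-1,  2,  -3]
x^2 - 5*x + 6

The characteristic polynomial is χ_A(x) = (x - 3)*(x - 2)^2, so the eigenvalues are known. The minimal polynomial is
  m_A(x) = Π_λ (x − λ)^{k_λ}
where k_λ is the size of the *largest* Jordan block for λ (equivalently, the smallest k with (A − λI)^k v = 0 for every generalised eigenvector v of λ).

  λ = 2: largest Jordan block has size 1, contributing (x − 2)
  λ = 3: largest Jordan block has size 1, contributing (x − 3)

So m_A(x) = (x - 3)*(x - 2) = x^2 - 5*x + 6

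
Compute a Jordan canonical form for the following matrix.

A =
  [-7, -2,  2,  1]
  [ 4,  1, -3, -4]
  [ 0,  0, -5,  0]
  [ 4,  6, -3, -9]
J_3(-5) ⊕ J_1(-5)

The characteristic polynomial is
  det(x·I − A) = x^4 + 20*x^3 + 150*x^2 + 500*x + 625 = (x + 5)^4

Eigenvalues and multiplicities (the geometric multiplicity of λ is n − rank(A − λI), which equals the number of Jordan blocks for λ):
  λ = -5: algebraic multiplicity = 4, geometric multiplicity = 2

Determining the block sizes for each eigenvalue:
  λ = -5: with am = 4 and gm = 2, the partition is not yet determined (e.g. several partitions of 4 into 2 parts exist). Let N = A − (-5)·I. Computing rank(N^1) = 2, rank(N^2) = 1, rank(N^3) = 0; the number of blocks of size ≥ j is rank(N^{j−1}) − rank(N^j), giving [2, 1, 1]. So we have 1 block(s) of size 3, 1 block(s) of size 1 → block sizes [3, 1]

Assembling the blocks gives a Jordan form
J =
  [-5,  1,  0,  0]
  [ 0, -5,  1,  0]
  [ 0,  0, -5,  0]
  [ 0,  0,  0, -5]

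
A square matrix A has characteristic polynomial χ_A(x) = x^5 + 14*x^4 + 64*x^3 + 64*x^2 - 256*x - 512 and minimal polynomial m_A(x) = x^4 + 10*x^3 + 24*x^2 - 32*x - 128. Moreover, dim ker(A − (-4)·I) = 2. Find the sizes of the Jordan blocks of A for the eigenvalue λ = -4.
Block sizes for λ = -4: [3, 1]

Step 1 — from the characteristic polynomial, algebraic multiplicity of λ = -4 is 4. From dim ker(A − (-4)·I) = 2, there are exactly 2 Jordan blocks for λ = -4.
Step 2 — from the minimal polynomial, the factor (x + 4)^3 tells us the largest block for λ = -4 has size 3.
Step 3 — with total size 4, 2 blocks, and largest block 3, the block sizes (in nonincreasing order) are [3, 1].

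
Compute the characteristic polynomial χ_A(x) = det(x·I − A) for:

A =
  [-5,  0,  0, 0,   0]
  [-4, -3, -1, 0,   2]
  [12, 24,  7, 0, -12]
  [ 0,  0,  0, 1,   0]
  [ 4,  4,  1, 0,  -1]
x^5 + x^4 - 14*x^3 + 26*x^2 - 19*x + 5

Expanding det(x·I − A) (e.g. by cofactor expansion or by noting that A is similar to its Jordan form J, which has the same characteristic polynomial as A) gives
  χ_A(x) = x^5 + x^4 - 14*x^3 + 26*x^2 - 19*x + 5
which factors as (x - 1)^4*(x + 5). The eigenvalues (with algebraic multiplicities) are λ = -5 with multiplicity 1, λ = 1 with multiplicity 4.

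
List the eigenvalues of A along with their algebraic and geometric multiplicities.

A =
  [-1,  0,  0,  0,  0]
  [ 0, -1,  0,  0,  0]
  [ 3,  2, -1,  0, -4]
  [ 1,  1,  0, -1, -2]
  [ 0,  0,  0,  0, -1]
λ = -1: alg = 5, geom = 3

Step 1 — factor the characteristic polynomial to read off the algebraic multiplicities:
  χ_A(x) = (x + 1)^5

Step 2 — compute geometric multiplicities via the rank-nullity identity g(λ) = n − rank(A − λI):
  rank(A − (-1)·I) = 2, so dim ker(A − (-1)·I) = n − 2 = 3

Summary:
  λ = -1: algebraic multiplicity = 5, geometric multiplicity = 3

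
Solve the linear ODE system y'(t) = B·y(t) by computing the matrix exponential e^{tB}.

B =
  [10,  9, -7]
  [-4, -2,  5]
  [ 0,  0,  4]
e^{tB} =
  [6*t*exp(4*t) + exp(4*t), 9*t*exp(4*t), 3*t^2*exp(4*t)/2 - 7*t*exp(4*t)]
  [-4*t*exp(4*t), -6*t*exp(4*t) + exp(4*t), -t^2*exp(4*t) + 5*t*exp(4*t)]
  [0, 0, exp(4*t)]

Strategy: write B = P · J · P⁻¹ where J is a Jordan canonical form, so e^{tB} = P · e^{tJ} · P⁻¹, and e^{tJ} can be computed block-by-block.

B has Jordan form
J =
  [4, 1, 0]
  [0, 4, 1]
  [0, 0, 4]
(up to reordering of blocks).

Per-block formulas:
  For a 3×3 Jordan block J_3(4): exp(t · J_3(4)) = e^(4t)·(I + t·N + (t^2/2)·N^2), where N is the 3×3 nilpotent shift.

After assembling e^{tJ} and conjugating by P, we get:

e^{tB} =
  [6*t*exp(4*t) + exp(4*t), 9*t*exp(4*t), 3*t^2*exp(4*t)/2 - 7*t*exp(4*t)]
  [-4*t*exp(4*t), -6*t*exp(4*t) + exp(4*t), -t^2*exp(4*t) + 5*t*exp(4*t)]
  [0, 0, exp(4*t)]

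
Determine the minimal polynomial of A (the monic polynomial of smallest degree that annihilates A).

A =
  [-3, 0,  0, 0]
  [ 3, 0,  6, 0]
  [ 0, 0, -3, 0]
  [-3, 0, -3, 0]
x^2 + 3*x

The characteristic polynomial is χ_A(x) = x^2*(x + 3)^2, so the eigenvalues are known. The minimal polynomial is
  m_A(x) = Π_λ (x − λ)^{k_λ}
where k_λ is the size of the *largest* Jordan block for λ (equivalently, the smallest k with (A − λI)^k v = 0 for every generalised eigenvector v of λ).

  λ = -3: largest Jordan block has size 1, contributing (x + 3)
  λ = 0: largest Jordan block has size 1, contributing (x − 0)

So m_A(x) = x*(x + 3) = x^2 + 3*x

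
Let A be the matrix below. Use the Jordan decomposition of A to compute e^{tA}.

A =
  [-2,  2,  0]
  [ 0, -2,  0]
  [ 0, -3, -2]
e^{tA} =
  [exp(-2*t), 2*t*exp(-2*t), 0]
  [0, exp(-2*t), 0]
  [0, -3*t*exp(-2*t), exp(-2*t)]

Strategy: write A = P · J · P⁻¹ where J is a Jordan canonical form, so e^{tA} = P · e^{tJ} · P⁻¹, and e^{tJ} can be computed block-by-block.

A has Jordan form
J =
  [-2,  1,  0]
  [ 0, -2,  0]
  [ 0,  0, -2]
(up to reordering of blocks).

Per-block formulas:
  For a 2×2 Jordan block J_2(-2): exp(t · J_2(-2)) = e^(-2t)·(I + t·N), where N is the 2×2 nilpotent shift.
  For a 1×1 block at λ = -2: exp(t · [-2]) = [e^(-2t)].

After assembling e^{tJ} and conjugating by P, we get:

e^{tA} =
  [exp(-2*t), 2*t*exp(-2*t), 0]
  [0, exp(-2*t), 0]
  [0, -3*t*exp(-2*t), exp(-2*t)]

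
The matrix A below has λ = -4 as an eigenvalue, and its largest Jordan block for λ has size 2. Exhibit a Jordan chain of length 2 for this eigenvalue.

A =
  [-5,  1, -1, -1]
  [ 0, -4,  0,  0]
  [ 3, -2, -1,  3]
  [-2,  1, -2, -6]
A Jordan chain for λ = -4 of length 2:
v_1 = (-1, 0, 3, -2)ᵀ
v_2 = (1, 0, 0, 0)ᵀ

Let N = A − (-4)·I. We want v_2 with N^2 v_2 = 0 but N^1 v_2 ≠ 0; then v_{j-1} := N · v_j for j = 2, …, 2.

Pick v_2 = (1, 0, 0, 0)ᵀ.
Then v_1 = N · v_2 = (-1, 0, 3, -2)ᵀ.

Sanity check: (A − (-4)·I) v_1 = (0, 0, 0, 0)ᵀ = 0. ✓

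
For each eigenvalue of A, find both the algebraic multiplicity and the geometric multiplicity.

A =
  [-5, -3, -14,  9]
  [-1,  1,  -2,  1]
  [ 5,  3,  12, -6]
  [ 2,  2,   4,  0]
λ = 2: alg = 4, geom = 2

Step 1 — factor the characteristic polynomial to read off the algebraic multiplicities:
  χ_A(x) = (x - 2)^4

Step 2 — compute geometric multiplicities via the rank-nullity identity g(λ) = n − rank(A − λI):
  rank(A − (2)·I) = 2, so dim ker(A − (2)·I) = n − 2 = 2

Summary:
  λ = 2: algebraic multiplicity = 4, geometric multiplicity = 2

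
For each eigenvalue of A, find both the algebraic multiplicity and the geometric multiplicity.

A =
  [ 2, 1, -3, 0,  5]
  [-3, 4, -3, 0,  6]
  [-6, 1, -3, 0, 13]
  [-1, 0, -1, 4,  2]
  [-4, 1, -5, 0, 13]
λ = 4: alg = 5, geom = 3

Step 1 — factor the characteristic polynomial to read off the algebraic multiplicities:
  χ_A(x) = (x - 4)^5

Step 2 — compute geometric multiplicities via the rank-nullity identity g(λ) = n − rank(A − λI):
  rank(A − (4)·I) = 2, so dim ker(A − (4)·I) = n − 2 = 3

Summary:
  λ = 4: algebraic multiplicity = 5, geometric multiplicity = 3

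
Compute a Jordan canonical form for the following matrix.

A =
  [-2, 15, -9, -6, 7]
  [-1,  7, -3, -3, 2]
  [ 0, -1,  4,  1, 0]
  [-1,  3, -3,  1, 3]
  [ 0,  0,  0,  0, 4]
J_2(1) ⊕ J_3(4)

The characteristic polynomial is
  det(x·I − A) = x^5 - 14*x^4 + 73*x^3 - 172*x^2 + 176*x - 64 = (x - 4)^3*(x - 1)^2

Eigenvalues and multiplicities (the geometric multiplicity of λ is n − rank(A − λI), which equals the number of Jordan blocks for λ):
  λ = 1: algebraic multiplicity = 2, geometric multiplicity = 1
  λ = 4: algebraic multiplicity = 3, geometric multiplicity = 1

Determining the block sizes for each eigenvalue:
  λ = 1: one block (gm = 1), so the single block has size am = 2 → block sizes [2]
  λ = 4: one block (gm = 1), so the single block has size am = 3 → block sizes [3]

Assembling the blocks gives a Jordan form
J =
  [1, 1, 0, 0, 0]
  [0, 1, 0, 0, 0]
  [0, 0, 4, 1, 0]
  [0, 0, 0, 4, 1]
  [0, 0, 0, 0, 4]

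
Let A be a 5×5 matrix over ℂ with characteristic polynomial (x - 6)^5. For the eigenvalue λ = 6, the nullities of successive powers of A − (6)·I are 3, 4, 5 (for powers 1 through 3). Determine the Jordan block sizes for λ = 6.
Block sizes for λ = 6: [3, 1, 1]

From the dimensions of kernels of powers, the number of Jordan blocks of size at least j is d_j − d_{j−1} where d_j = dim ker(N^j) (with d_0 = 0). Computing the differences gives [3, 1, 1].
The number of blocks of size exactly k is (#blocks of size ≥ k) − (#blocks of size ≥ k + 1), so the partition is: 2 block(s) of size 1, 1 block(s) of size 3.
In nonincreasing order the block sizes are [3, 1, 1].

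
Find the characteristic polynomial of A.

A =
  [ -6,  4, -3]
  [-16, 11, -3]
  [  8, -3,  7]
x^3 - 12*x^2 + 48*x - 64

Expanding det(x·I − A) (e.g. by cofactor expansion or by noting that A is similar to its Jordan form J, which has the same characteristic polynomial as A) gives
  χ_A(x) = x^3 - 12*x^2 + 48*x - 64
which factors as (x - 4)^3. The eigenvalues (with algebraic multiplicities) are λ = 4 with multiplicity 3.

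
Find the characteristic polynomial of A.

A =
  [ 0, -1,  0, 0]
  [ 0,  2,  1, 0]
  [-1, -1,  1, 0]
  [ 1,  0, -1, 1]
x^4 - 4*x^3 + 6*x^2 - 4*x + 1

Expanding det(x·I − A) (e.g. by cofactor expansion or by noting that A is similar to its Jordan form J, which has the same characteristic polynomial as A) gives
  χ_A(x) = x^4 - 4*x^3 + 6*x^2 - 4*x + 1
which factors as (x - 1)^4. The eigenvalues (with algebraic multiplicities) are λ = 1 with multiplicity 4.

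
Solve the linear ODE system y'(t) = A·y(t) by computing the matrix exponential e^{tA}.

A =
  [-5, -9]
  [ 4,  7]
e^{tA} =
  [-6*t*exp(t) + exp(t), -9*t*exp(t)]
  [4*t*exp(t), 6*t*exp(t) + exp(t)]

Strategy: write A = P · J · P⁻¹ where J is a Jordan canonical form, so e^{tA} = P · e^{tJ} · P⁻¹, and e^{tJ} can be computed block-by-block.

A has Jordan form
J =
  [1, 1]
  [0, 1]
(up to reordering of blocks).

Per-block formulas:
  For a 2×2 Jordan block J_2(1): exp(t · J_2(1)) = e^(1t)·(I + t·N), where N is the 2×2 nilpotent shift.

After assembling e^{tJ} and conjugating by P, we get:

e^{tA} =
  [-6*t*exp(t) + exp(t), -9*t*exp(t)]
  [4*t*exp(t), 6*t*exp(t) + exp(t)]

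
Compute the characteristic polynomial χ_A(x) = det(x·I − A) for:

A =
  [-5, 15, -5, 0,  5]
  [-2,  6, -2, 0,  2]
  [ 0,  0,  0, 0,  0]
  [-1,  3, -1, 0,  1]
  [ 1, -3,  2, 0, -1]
x^5

Expanding det(x·I − A) (e.g. by cofactor expansion or by noting that A is similar to its Jordan form J, which has the same characteristic polynomial as A) gives
  χ_A(x) = x^5
which factors as x^5. The eigenvalues (with algebraic multiplicities) are λ = 0 with multiplicity 5.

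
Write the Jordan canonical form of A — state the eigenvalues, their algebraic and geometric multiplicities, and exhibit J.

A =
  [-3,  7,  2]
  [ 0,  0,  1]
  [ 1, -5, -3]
J_3(-2)

The characteristic polynomial is
  det(x·I − A) = x^3 + 6*x^2 + 12*x + 8 = (x + 2)^3

Eigenvalues and multiplicities (the geometric multiplicity of λ is n − rank(A − λI), which equals the number of Jordan blocks for λ):
  λ = -2: algebraic multiplicity = 3, geometric multiplicity = 1

Determining the block sizes for each eigenvalue:
  λ = -2: one block (gm = 1), so the single block has size am = 3 → block sizes [3]

Assembling the blocks gives a Jordan form
J =
  [-2,  1,  0]
  [ 0, -2,  1]
  [ 0,  0, -2]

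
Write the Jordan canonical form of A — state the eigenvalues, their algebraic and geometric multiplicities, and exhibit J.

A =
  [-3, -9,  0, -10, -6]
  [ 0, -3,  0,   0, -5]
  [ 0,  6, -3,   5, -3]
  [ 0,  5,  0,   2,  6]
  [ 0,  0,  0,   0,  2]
J_2(-3) ⊕ J_1(-3) ⊕ J_2(2)

The characteristic polynomial is
  det(x·I − A) = x^5 + 5*x^4 - 5*x^3 - 45*x^2 + 108 = (x - 2)^2*(x + 3)^3

Eigenvalues and multiplicities (the geometric multiplicity of λ is n − rank(A − λI), which equals the number of Jordan blocks for λ):
  λ = -3: algebraic multiplicity = 3, geometric multiplicity = 2
  λ = 2: algebraic multiplicity = 2, geometric multiplicity = 1

Determining the block sizes for each eigenvalue:
  λ = -3: 2 blocks summing to 3 forces exactly one block of size 2 and the rest size 1 → block sizes [2, 1]
  λ = 2: one block (gm = 1), so the single block has size am = 2 → block sizes [2]

Assembling the blocks gives a Jordan form
J =
  [-3,  1,  0, 0, 0]
  [ 0, -3,  0, 0, 0]
  [ 0,  0, -3, 0, 0]
  [ 0,  0,  0, 2, 1]
  [ 0,  0,  0, 0, 2]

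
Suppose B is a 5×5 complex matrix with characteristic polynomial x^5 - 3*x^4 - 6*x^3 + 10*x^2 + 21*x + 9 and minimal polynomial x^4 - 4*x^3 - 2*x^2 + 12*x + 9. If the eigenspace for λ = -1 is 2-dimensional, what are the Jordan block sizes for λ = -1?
Block sizes for λ = -1: [2, 1]

Step 1 — from the characteristic polynomial, algebraic multiplicity of λ = -1 is 3. From dim ker(B − (-1)·I) = 2, there are exactly 2 Jordan blocks for λ = -1.
Step 2 — from the minimal polynomial, the factor (x + 1)^2 tells us the largest block for λ = -1 has size 2.
Step 3 — with total size 3, 2 blocks, and largest block 2, the block sizes (in nonincreasing order) are [2, 1].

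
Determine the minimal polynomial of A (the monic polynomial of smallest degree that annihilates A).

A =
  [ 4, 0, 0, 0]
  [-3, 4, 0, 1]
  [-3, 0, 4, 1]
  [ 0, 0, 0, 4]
x^2 - 8*x + 16

The characteristic polynomial is χ_A(x) = (x - 4)^4, so the eigenvalues are known. The minimal polynomial is
  m_A(x) = Π_λ (x − λ)^{k_λ}
where k_λ is the size of the *largest* Jordan block for λ (equivalently, the smallest k with (A − λI)^k v = 0 for every generalised eigenvector v of λ).

  λ = 4: largest Jordan block has size 2, contributing (x − 4)^2

So m_A(x) = (x - 4)^2 = x^2 - 8*x + 16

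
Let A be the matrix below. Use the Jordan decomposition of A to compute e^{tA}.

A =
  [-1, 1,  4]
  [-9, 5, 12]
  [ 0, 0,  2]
e^{tA} =
  [-3*t*exp(2*t) + exp(2*t), t*exp(2*t), 4*t*exp(2*t)]
  [-9*t*exp(2*t), 3*t*exp(2*t) + exp(2*t), 12*t*exp(2*t)]
  [0, 0, exp(2*t)]

Strategy: write A = P · J · P⁻¹ where J is a Jordan canonical form, so e^{tA} = P · e^{tJ} · P⁻¹, and e^{tJ} can be computed block-by-block.

A has Jordan form
J =
  [2, 1, 0]
  [0, 2, 0]
  [0, 0, 2]
(up to reordering of blocks).

Per-block formulas:
  For a 1×1 block at λ = 2: exp(t · [2]) = [e^(2t)].
  For a 2×2 Jordan block J_2(2): exp(t · J_2(2)) = e^(2t)·(I + t·N), where N is the 2×2 nilpotent shift.

After assembling e^{tJ} and conjugating by P, we get:

e^{tA} =
  [-3*t*exp(2*t) + exp(2*t), t*exp(2*t), 4*t*exp(2*t)]
  [-9*t*exp(2*t), 3*t*exp(2*t) + exp(2*t), 12*t*exp(2*t)]
  [0, 0, exp(2*t)]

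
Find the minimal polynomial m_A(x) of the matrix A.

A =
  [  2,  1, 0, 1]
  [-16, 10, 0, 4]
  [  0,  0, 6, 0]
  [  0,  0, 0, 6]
x^2 - 12*x + 36

The characteristic polynomial is χ_A(x) = (x - 6)^4, so the eigenvalues are known. The minimal polynomial is
  m_A(x) = Π_λ (x − λ)^{k_λ}
where k_λ is the size of the *largest* Jordan block for λ (equivalently, the smallest k with (A − λI)^k v = 0 for every generalised eigenvector v of λ).

  λ = 6: largest Jordan block has size 2, contributing (x − 6)^2

So m_A(x) = (x - 6)^2 = x^2 - 12*x + 36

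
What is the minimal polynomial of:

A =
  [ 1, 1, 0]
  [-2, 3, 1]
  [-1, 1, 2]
x^3 - 6*x^2 + 12*x - 8

The characteristic polynomial is χ_A(x) = (x - 2)^3, so the eigenvalues are known. The minimal polynomial is
  m_A(x) = Π_λ (x − λ)^{k_λ}
where k_λ is the size of the *largest* Jordan block for λ (equivalently, the smallest k with (A − λI)^k v = 0 for every generalised eigenvector v of λ).

  λ = 2: largest Jordan block has size 3, contributing (x − 2)^3

So m_A(x) = (x - 2)^3 = x^3 - 6*x^2 + 12*x - 8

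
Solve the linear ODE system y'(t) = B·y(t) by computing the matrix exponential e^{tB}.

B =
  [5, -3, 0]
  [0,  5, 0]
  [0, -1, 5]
e^{tB} =
  [exp(5*t), -3*t*exp(5*t), 0]
  [0, exp(5*t), 0]
  [0, -t*exp(5*t), exp(5*t)]

Strategy: write B = P · J · P⁻¹ where J is a Jordan canonical form, so e^{tB} = P · e^{tJ} · P⁻¹, and e^{tJ} can be computed block-by-block.

B has Jordan form
J =
  [5, 1, 0]
  [0, 5, 0]
  [0, 0, 5]
(up to reordering of blocks).

Per-block formulas:
  For a 1×1 block at λ = 5: exp(t · [5]) = [e^(5t)].
  For a 2×2 Jordan block J_2(5): exp(t · J_2(5)) = e^(5t)·(I + t·N), where N is the 2×2 nilpotent shift.

After assembling e^{tJ} and conjugating by P, we get:

e^{tB} =
  [exp(5*t), -3*t*exp(5*t), 0]
  [0, exp(5*t), 0]
  [0, -t*exp(5*t), exp(5*t)]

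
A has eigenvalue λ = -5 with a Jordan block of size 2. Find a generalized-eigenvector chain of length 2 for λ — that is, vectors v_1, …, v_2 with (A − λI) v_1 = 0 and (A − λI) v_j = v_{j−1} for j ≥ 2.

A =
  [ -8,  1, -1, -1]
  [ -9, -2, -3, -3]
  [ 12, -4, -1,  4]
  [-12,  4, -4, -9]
A Jordan chain for λ = -5 of length 2:
v_1 = (-3, -9, 12, -12)ᵀ
v_2 = (1, 0, 0, 0)ᵀ

Let N = A − (-5)·I. We want v_2 with N^2 v_2 = 0 but N^1 v_2 ≠ 0; then v_{j-1} := N · v_j for j = 2, …, 2.

Pick v_2 = (1, 0, 0, 0)ᵀ.
Then v_1 = N · v_2 = (-3, -9, 12, -12)ᵀ.

Sanity check: (A − (-5)·I) v_1 = (0, 0, 0, 0)ᵀ = 0. ✓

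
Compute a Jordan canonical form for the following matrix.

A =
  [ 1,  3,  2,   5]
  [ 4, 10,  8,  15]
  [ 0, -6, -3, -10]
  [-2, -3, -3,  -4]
J_3(1) ⊕ J_1(1)

The characteristic polynomial is
  det(x·I − A) = x^4 - 4*x^3 + 6*x^2 - 4*x + 1 = (x - 1)^4

Eigenvalues and multiplicities (the geometric multiplicity of λ is n − rank(A − λI), which equals the number of Jordan blocks for λ):
  λ = 1: algebraic multiplicity = 4, geometric multiplicity = 2

Determining the block sizes for each eigenvalue:
  λ = 1: with am = 4 and gm = 2, the partition is not yet determined (e.g. several partitions of 4 into 2 parts exist). Let N = A − (1)·I. Computing rank(N^1) = 2, rank(N^2) = 1, rank(N^3) = 0; the number of blocks of size ≥ j is rank(N^{j−1}) − rank(N^j), giving [2, 1, 1]. So we have 1 block(s) of size 3, 1 block(s) of size 1 → block sizes [3, 1]

Assembling the blocks gives a Jordan form
J =
  [1, 1, 0, 0]
  [0, 1, 1, 0]
  [0, 0, 1, 0]
  [0, 0, 0, 1]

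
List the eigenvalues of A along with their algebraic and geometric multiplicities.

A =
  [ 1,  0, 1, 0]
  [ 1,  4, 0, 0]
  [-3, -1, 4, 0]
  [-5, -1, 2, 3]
λ = 3: alg = 4, geom = 2

Step 1 — factor the characteristic polynomial to read off the algebraic multiplicities:
  χ_A(x) = (x - 3)^4

Step 2 — compute geometric multiplicities via the rank-nullity identity g(λ) = n − rank(A − λI):
  rank(A − (3)·I) = 2, so dim ker(A − (3)·I) = n − 2 = 2

Summary:
  λ = 3: algebraic multiplicity = 4, geometric multiplicity = 2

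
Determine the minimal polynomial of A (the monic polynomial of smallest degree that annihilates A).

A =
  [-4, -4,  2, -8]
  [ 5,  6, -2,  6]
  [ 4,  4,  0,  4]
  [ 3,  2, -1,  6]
x^2 - 4*x + 4

The characteristic polynomial is χ_A(x) = (x - 2)^4, so the eigenvalues are known. The minimal polynomial is
  m_A(x) = Π_λ (x − λ)^{k_λ}
where k_λ is the size of the *largest* Jordan block for λ (equivalently, the smallest k with (A − λI)^k v = 0 for every generalised eigenvector v of λ).

  λ = 2: largest Jordan block has size 2, contributing (x − 2)^2

So m_A(x) = (x - 2)^2 = x^2 - 4*x + 4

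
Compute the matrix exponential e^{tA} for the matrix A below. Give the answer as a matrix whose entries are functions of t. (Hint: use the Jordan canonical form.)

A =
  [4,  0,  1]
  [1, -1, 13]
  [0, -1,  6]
e^{tA} =
  [t^2*exp(3*t)/2 + t*exp(3*t) + exp(3*t), -t^2*exp(3*t)/2, 2*t^2*exp(3*t) + t*exp(3*t)]
  [-3*t^2*exp(3*t)/2 + t*exp(3*t), 3*t^2*exp(3*t)/2 - 4*t*exp(3*t) + exp(3*t), -6*t^2*exp(3*t) + 13*t*exp(3*t)]
  [-t^2*exp(3*t)/2, t^2*exp(3*t)/2 - t*exp(3*t), -2*t^2*exp(3*t) + 3*t*exp(3*t) + exp(3*t)]

Strategy: write A = P · J · P⁻¹ where J is a Jordan canonical form, so e^{tA} = P · e^{tJ} · P⁻¹, and e^{tJ} can be computed block-by-block.

A has Jordan form
J =
  [3, 1, 0]
  [0, 3, 1]
  [0, 0, 3]
(up to reordering of blocks).

Per-block formulas:
  For a 3×3 Jordan block J_3(3): exp(t · J_3(3)) = e^(3t)·(I + t·N + (t^2/2)·N^2), where N is the 3×3 nilpotent shift.

After assembling e^{tJ} and conjugating by P, we get:

e^{tA} =
  [t^2*exp(3*t)/2 + t*exp(3*t) + exp(3*t), -t^2*exp(3*t)/2, 2*t^2*exp(3*t) + t*exp(3*t)]
  [-3*t^2*exp(3*t)/2 + t*exp(3*t), 3*t^2*exp(3*t)/2 - 4*t*exp(3*t) + exp(3*t), -6*t^2*exp(3*t) + 13*t*exp(3*t)]
  [-t^2*exp(3*t)/2, t^2*exp(3*t)/2 - t*exp(3*t), -2*t^2*exp(3*t) + 3*t*exp(3*t) + exp(3*t)]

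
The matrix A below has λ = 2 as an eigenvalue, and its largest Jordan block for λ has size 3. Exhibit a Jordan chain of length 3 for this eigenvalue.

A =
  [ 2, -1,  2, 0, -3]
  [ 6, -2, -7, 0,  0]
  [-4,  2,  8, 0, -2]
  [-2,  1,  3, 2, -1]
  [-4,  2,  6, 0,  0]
A Jordan chain for λ = 2 of length 3:
v_1 = (-2, 4, -4, -2, -4)ᵀ
v_2 = (0, 6, -4, -2, -4)ᵀ
v_3 = (1, 0, 0, 0, 0)ᵀ

Let N = A − (2)·I. We want v_3 with N^3 v_3 = 0 but N^2 v_3 ≠ 0; then v_{j-1} := N · v_j for j = 3, …, 2.

Pick v_3 = (1, 0, 0, 0, 0)ᵀ.
Then v_2 = N · v_3 = (0, 6, -4, -2, -4)ᵀ.
Then v_1 = N · v_2 = (-2, 4, -4, -2, -4)ᵀ.

Sanity check: (A − (2)·I) v_1 = (0, 0, 0, 0, 0)ᵀ = 0. ✓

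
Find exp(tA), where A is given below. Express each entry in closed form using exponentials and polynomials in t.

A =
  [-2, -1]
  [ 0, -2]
e^{tA} =
  [exp(-2*t), -t*exp(-2*t)]
  [0, exp(-2*t)]

Strategy: write A = P · J · P⁻¹ where J is a Jordan canonical form, so e^{tA} = P · e^{tJ} · P⁻¹, and e^{tJ} can be computed block-by-block.

A has Jordan form
J =
  [-2,  1]
  [ 0, -2]
(up to reordering of blocks).

Per-block formulas:
  For a 2×2 Jordan block J_2(-2): exp(t · J_2(-2)) = e^(-2t)·(I + t·N), where N is the 2×2 nilpotent shift.

After assembling e^{tJ} and conjugating by P, we get:

e^{tA} =
  [exp(-2*t), -t*exp(-2*t)]
  [0, exp(-2*t)]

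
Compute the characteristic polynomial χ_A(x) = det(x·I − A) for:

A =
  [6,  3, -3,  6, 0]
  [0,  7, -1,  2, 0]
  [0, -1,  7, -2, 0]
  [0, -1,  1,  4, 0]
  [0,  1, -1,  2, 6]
x^5 - 30*x^4 + 360*x^3 - 2160*x^2 + 6480*x - 7776

Expanding det(x·I − A) (e.g. by cofactor expansion or by noting that A is similar to its Jordan form J, which has the same characteristic polynomial as A) gives
  χ_A(x) = x^5 - 30*x^4 + 360*x^3 - 2160*x^2 + 6480*x - 7776
which factors as (x - 6)^5. The eigenvalues (with algebraic multiplicities) are λ = 6 with multiplicity 5.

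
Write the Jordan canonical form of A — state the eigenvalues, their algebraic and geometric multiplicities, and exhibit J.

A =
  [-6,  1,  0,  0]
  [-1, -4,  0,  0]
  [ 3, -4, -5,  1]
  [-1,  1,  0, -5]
J_2(-5) ⊕ J_2(-5)

The characteristic polynomial is
  det(x·I − A) = x^4 + 20*x^3 + 150*x^2 + 500*x + 625 = (x + 5)^4

Eigenvalues and multiplicities (the geometric multiplicity of λ is n − rank(A − λI), which equals the number of Jordan blocks for λ):
  λ = -5: algebraic multiplicity = 4, geometric multiplicity = 2

Determining the block sizes for each eigenvalue:
  λ = -5: with am = 4 and gm = 2, the partition is not yet determined (e.g. several partitions of 4 into 2 parts exist). Let N = A − (-5)·I. Computing rank(N^1) = 2, rank(N^2) = 0; the number of blocks of size ≥ j is rank(N^{j−1}) − rank(N^j), giving [2, 2]. So we have 2 block(s) of size 2 → block sizes [2, 2]

Assembling the blocks gives a Jordan form
J =
  [-5,  1,  0,  0]
  [ 0, -5,  0,  0]
  [ 0,  0, -5,  1]
  [ 0,  0,  0, -5]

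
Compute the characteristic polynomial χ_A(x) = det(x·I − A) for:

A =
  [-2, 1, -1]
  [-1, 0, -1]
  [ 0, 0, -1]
x^3 + 3*x^2 + 3*x + 1

Expanding det(x·I − A) (e.g. by cofactor expansion or by noting that A is similar to its Jordan form J, which has the same characteristic polynomial as A) gives
  χ_A(x) = x^3 + 3*x^2 + 3*x + 1
which factors as (x + 1)^3. The eigenvalues (with algebraic multiplicities) are λ = -1 with multiplicity 3.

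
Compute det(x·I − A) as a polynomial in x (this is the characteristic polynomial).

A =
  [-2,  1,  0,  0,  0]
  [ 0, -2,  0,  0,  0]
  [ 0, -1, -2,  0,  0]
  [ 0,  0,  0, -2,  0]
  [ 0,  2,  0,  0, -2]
x^5 + 10*x^4 + 40*x^3 + 80*x^2 + 80*x + 32

Expanding det(x·I − A) (e.g. by cofactor expansion or by noting that A is similar to its Jordan form J, which has the same characteristic polynomial as A) gives
  χ_A(x) = x^5 + 10*x^4 + 40*x^3 + 80*x^2 + 80*x + 32
which factors as (x + 2)^5. The eigenvalues (with algebraic multiplicities) are λ = -2 with multiplicity 5.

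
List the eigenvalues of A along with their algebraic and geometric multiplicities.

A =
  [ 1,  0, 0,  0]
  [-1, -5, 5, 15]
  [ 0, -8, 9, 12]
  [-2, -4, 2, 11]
λ = 1: alg = 1, geom = 1; λ = 5: alg = 3, geom = 2

Step 1 — factor the characteristic polynomial to read off the algebraic multiplicities:
  χ_A(x) = (x - 5)^3*(x - 1)

Step 2 — compute geometric multiplicities via the rank-nullity identity g(λ) = n − rank(A − λI):
  rank(A − (1)·I) = 3, so dim ker(A − (1)·I) = n − 3 = 1
  rank(A − (5)·I) = 2, so dim ker(A − (5)·I) = n − 2 = 2

Summary:
  λ = 1: algebraic multiplicity = 1, geometric multiplicity = 1
  λ = 5: algebraic multiplicity = 3, geometric multiplicity = 2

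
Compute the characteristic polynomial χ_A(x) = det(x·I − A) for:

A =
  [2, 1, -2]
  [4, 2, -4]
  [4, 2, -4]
x^3

Expanding det(x·I − A) (e.g. by cofactor expansion or by noting that A is similar to its Jordan form J, which has the same characteristic polynomial as A) gives
  χ_A(x) = x^3
which factors as x^3. The eigenvalues (with algebraic multiplicities) are λ = 0 with multiplicity 3.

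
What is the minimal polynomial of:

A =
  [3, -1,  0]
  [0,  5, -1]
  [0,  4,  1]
x^3 - 9*x^2 + 27*x - 27

The characteristic polynomial is χ_A(x) = (x - 3)^3, so the eigenvalues are known. The minimal polynomial is
  m_A(x) = Π_λ (x − λ)^{k_λ}
where k_λ is the size of the *largest* Jordan block for λ (equivalently, the smallest k with (A − λI)^k v = 0 for every generalised eigenvector v of λ).

  λ = 3: largest Jordan block has size 3, contributing (x − 3)^3

So m_A(x) = (x - 3)^3 = x^3 - 9*x^2 + 27*x - 27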